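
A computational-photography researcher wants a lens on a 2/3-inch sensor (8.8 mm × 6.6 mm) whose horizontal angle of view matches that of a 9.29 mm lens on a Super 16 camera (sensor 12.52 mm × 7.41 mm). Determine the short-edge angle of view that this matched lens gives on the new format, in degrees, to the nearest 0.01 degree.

53.62°

Equal horizontal AOV ⇒ f₂ = f₁ · 8.8/12.52 = 9.29 × 0.70288 ≈ 6.5297 mm.
Short-edge AOV on the new format = 2·arctan(6.6 / (2 × 6.5297)) = 2·arctan(0.50538) ≈ 53.6224°.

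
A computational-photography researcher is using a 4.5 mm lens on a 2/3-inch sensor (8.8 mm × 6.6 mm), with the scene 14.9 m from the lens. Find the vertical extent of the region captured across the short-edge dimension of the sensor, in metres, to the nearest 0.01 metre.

21.85 m

dₒ: 14.9 m = 14900 mm.
Similar triangles through the lens centre give W/dₒ = h/dᵢ; with 1/f = 1/dₒ + 1/dᵢ this gives W = h·(dₒ − f)/f.
W = 6.6 mm × (14900 − 4.5) / 4.5 = 6.6 × 3310.1111 ≈ 21846.733 mm = 21.8467 m.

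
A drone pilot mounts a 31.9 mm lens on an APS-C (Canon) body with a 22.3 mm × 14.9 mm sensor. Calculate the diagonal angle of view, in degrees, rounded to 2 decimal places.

Sensor diagonal = √(22.3² + 14.9²) = √719.3000 ≈ 26.8198 mm.
Angle of view α = 2·arctan(d/2f) with d = 26.8198 mm and f = 31.9 mm.
d/2f = 0.42037; arctan(0.42037) ≈ 22.8005°, so α ≈ 45.6011°.

45.60°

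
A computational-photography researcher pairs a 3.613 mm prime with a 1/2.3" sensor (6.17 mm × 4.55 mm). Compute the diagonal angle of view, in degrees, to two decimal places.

93.39°

Sensor diagonal = √(6.17² + 4.55²) = √58.7714 ≈ 7.6663 mm.
Angle of view α = 2·arctan(d/2f) with d = 7.6663 mm and f = 3.613 mm.
d/2f = 1.06093; arctan(1.06093) ≈ 46.6933°, so α ≈ 93.3866°.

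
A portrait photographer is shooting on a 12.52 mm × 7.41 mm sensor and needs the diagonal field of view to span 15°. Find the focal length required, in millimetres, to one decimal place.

Sensor diagonal = √(12.52² + 7.41²) = √211.6585 ≈ 14.5485 mm.
From α = 2·arctan(d/2f) we get f = d / (2·tan(α/2)).
With d = 14.5485 mm and α/2 = 7.5°, tan(α/2) ≈ 0.13165, so f ≈ 14.5485 / 0.26330 ≈ 55.2534 mm.

55.3 mm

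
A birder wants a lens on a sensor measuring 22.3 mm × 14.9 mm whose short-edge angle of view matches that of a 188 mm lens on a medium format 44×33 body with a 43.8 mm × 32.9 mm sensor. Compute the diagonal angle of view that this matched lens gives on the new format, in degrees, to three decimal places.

Equal short-edge AOV ⇒ f₂ = f₁ · 14.9/32.9 = 188 × 0.45289 ≈ 85.1429 mm.
Sensor diagonal = √(22.3² + 14.9²) = √719.3000 ≈ 26.8198 mm.
Diagonal AOV on the new format = 2·arctan(26.8198 / (2 × 85.1429)) = 2·arctan(0.15750) ≈ 17.9010°.

17.901°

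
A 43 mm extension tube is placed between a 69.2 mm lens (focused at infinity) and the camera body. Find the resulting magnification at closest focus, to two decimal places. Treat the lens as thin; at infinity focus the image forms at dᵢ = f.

0.62×

The tube moves the image plane from f to f + e, so dᵢ = 69.2 + 43 = 112.2 mm. Focus is achieved when 1/f = 1/dₒ + 1/dᵢ, giving dₒ = 1/(1/f − 1/(f+e)).
Magnification m = dᵢ/dₒ = (f+e)·(1/f − 1/(f+e)) = e/f = 43/69.2 ≈ 0.6214.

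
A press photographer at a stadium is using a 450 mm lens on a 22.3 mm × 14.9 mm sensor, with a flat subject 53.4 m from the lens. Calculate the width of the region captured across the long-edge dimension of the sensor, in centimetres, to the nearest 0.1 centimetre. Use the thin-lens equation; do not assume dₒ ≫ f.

dₒ: 53.4 m = 53400 mm.
Similar triangles through the lens centre give W/dₒ = w/dᵢ; with 1/f = 1/dₒ + 1/dᵢ this gives W = w·(dₒ − f)/f.
W = 22.3 mm × (53400 − 450) / 450 = 22.3 × 117.6667 ≈ 2623.967 mm = 262.397 cm.

262.4 cm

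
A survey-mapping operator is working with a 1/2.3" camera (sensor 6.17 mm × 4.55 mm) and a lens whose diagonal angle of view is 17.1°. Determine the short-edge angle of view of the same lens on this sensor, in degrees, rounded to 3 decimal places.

Sensor diagonal = √(6.17² + 4.55²) = √58.7714 ≈ 7.6663 mm.
From the diagonal AOV: f = 7.6663 / (2·tan(8.55°)) = 7.6663 / 0.30069 ≈ 25.4958 mm.
Short-edge AOV = 2·arctan(4.55 / (2 × 25.4958)) = 2·arctan(0.08923) ≈ 10.1980°.

10.198°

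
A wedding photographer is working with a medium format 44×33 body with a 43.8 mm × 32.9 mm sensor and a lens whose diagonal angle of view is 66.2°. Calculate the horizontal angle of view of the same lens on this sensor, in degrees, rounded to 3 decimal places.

Sensor diagonal = √(43.8² + 32.9²) = √3000.8500 ≈ 54.7800 mm.
From the diagonal AOV: f = 54.7800 / (2·tan(33.1°)) = 54.7800 / 1.30378 ≈ 42.0162 mm.
Horizontal AOV = 2·arctan(43.8 / (2 × 42.0162)) = 2·arctan(0.52123) ≈ 55.0595°.

55.060°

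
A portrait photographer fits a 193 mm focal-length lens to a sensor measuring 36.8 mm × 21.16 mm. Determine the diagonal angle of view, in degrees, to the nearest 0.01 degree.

Sensor diagonal = √(36.8² + 21.16²) = √1801.9856 ≈ 42.4498 mm.
Angle of view α = 2·arctan(d/2f) with d = 42.4498 mm and f = 193 mm.
d/2f = 0.10997; arctan(0.10997) ≈ 6.2758°, so α ≈ 12.5516°.

12.55°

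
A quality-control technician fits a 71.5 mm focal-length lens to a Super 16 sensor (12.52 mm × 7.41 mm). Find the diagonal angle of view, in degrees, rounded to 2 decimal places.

11.62°

Sensor diagonal = √(12.52² + 7.41²) = √211.6585 ≈ 14.5485 mm.
Angle of view α = 2·arctan(d/2f) with d = 14.5485 mm and f = 71.5 mm.
d/2f = 0.10174; arctan(0.10174) ≈ 5.8092°, so α ≈ 11.6183°.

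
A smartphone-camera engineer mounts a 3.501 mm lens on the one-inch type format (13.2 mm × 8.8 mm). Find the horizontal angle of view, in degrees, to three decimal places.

124.112°

Angle of view α = 2·arctan(w/2f) with w = 13.2 mm and f = 3.501 mm.
w/2f = 1.88518; arctan(1.88518) ≈ 62.0561°, so α ≈ 124.1122°.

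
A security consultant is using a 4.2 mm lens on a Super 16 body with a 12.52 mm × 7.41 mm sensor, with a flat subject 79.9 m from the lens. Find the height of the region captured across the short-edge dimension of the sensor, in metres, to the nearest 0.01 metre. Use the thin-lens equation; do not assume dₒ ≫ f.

140.96 m

dₒ: 79.9 m = 79900 mm.
Similar triangles through the lens centre give W/dₒ = h/dᵢ; with 1/f = 1/dₒ + 1/dᵢ this gives W = h·(dₒ − f)/f.
W = 7.41 mm × (79900 − 4.2) / 4.2 = 7.41 × 19022.8095 ≈ 140959.019 mm = 140.959 m.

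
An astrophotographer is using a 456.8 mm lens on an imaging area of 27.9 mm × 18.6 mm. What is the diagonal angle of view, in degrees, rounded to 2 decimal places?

Sensor diagonal = √(27.9² + 18.6²) = √1124.3700 ≈ 33.5316 mm.
Angle of view α = 2·arctan(d/2f) with d = 33.5316 mm and f = 456.8 mm.
d/2f = 0.03670; arctan(0.03670) ≈ 2.1020°, so α ≈ 4.2039°.

4.20°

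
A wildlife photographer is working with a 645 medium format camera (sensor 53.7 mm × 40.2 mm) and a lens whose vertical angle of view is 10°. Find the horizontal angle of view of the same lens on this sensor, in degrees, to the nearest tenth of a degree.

From the vertical AOV: f = 40.2 / (2·tan(5°)) = 40.2 / 0.17498 ≈ 229.7441 mm.
Horizontal AOV = 2·arctan(53.7 / (2 × 229.7441)) = 2·arctan(0.11687) ≈ 13.3317°.

13.3°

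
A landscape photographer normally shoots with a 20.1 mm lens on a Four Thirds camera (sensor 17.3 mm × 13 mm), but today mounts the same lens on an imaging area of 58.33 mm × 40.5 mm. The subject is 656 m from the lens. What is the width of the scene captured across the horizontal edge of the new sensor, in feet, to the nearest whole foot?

The focal length stays 20.1 mm; the relevant sensor dimension is now w = 58.33 mm. Object distance dₒ = 656 m = 656000 mm.
Thin-lens field width W = w·(dₒ − f)/f = 58.33 × (656000 − 20.1)/20.1 ≈ 1903647.143 mm = 1903647.143/304.8 ft = 6245.56 ft.

6246 ft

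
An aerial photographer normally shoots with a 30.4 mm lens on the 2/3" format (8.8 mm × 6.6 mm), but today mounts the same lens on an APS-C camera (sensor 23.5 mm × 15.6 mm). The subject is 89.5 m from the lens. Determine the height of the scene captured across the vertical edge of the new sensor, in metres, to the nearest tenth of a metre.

45.9 m

The focal length stays 30.4 mm; the relevant sensor dimension is now h = 15.6 mm. Object distance dₒ = 89.5 m = 89500 mm.
Thin-lens field height W = h·(dₒ − f)/f = 15.6 × (89500 − 30.4)/30.4 ≈ 45912.032 mm = 45.912 m.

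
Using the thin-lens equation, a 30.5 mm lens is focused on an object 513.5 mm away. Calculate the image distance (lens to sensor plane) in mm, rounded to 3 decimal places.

32.426 mm

1/dᵢ = 1/f − 1/dₒ = 1/30.5 − 1/513.5 = 0.0308395 mm⁻¹.
dᵢ = 1/0.0308395 ≈ 32.4260 mm.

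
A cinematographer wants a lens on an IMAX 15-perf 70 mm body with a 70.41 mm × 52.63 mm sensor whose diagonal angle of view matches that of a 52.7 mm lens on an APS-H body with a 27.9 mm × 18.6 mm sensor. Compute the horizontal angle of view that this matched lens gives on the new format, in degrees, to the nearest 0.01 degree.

28.59°

Sensor diagonal = √(27.9² + 18.6²) = √1124.3700 ≈ 33.5316 mm.
Sensor diagonal = √(70.41² + 52.63²) = √7727.4850 ≈ 87.9061 mm.
Equal diagonal AOV ⇒ f₂ = f₁ · 87.9061/33.5316 = 52.7 × 2.62159 ≈ 138.1577 mm.
Horizontal AOV on the new format = 2·arctan(70.41 / (2 × 138.1577)) = 2·arctan(0.25482) ≈ 28.5915°.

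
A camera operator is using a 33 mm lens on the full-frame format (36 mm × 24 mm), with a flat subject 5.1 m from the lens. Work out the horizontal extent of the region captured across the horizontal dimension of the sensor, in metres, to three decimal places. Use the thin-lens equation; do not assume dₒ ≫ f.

dₒ: 5.1 m = 5100 mm.
Similar triangles through the lens centre give W/dₒ = w/dᵢ; with 1/f = 1/dₒ + 1/dᵢ this gives W = w·(dₒ − f)/f.
W = 36 mm × (5100 − 33) / 33 = 36 × 153.5455 ≈ 5527.636 mm = 5.52764 m.

5.528 m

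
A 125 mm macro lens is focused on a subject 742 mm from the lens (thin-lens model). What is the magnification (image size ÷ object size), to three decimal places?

0.203×

Thin lens: 1/f = 1/dₒ + 1/dᵢ → 1/dᵢ = 1/125 − 1/742 = 0.0066523 mm⁻¹, so dᵢ ≈ 150.3241 mm.
Magnification m = dᵢ/dₒ = 150.3241/742 ≈ 0.20259.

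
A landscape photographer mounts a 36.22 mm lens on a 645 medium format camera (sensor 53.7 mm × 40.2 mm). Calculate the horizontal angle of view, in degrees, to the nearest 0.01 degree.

73.10°

Angle of view α = 2·arctan(w/2f) with w = 53.7 mm and f = 36.22 mm.
w/2f = 0.74130; arctan(0.74130) ≈ 36.5497°, so α ≈ 73.0993°.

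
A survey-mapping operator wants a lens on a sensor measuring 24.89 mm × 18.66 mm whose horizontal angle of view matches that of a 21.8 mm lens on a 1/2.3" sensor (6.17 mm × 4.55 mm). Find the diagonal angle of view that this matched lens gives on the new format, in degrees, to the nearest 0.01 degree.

20.06°

Equal horizontal AOV ⇒ f₂ = f₁ · 24.89/6.17 = 21.8 × 4.03404 ≈ 87.9420 mm.
Sensor diagonal = √(24.89² + 18.66²) = √967.7077 ≈ 31.1080 mm.
Diagonal AOV on the new format = 2·arctan(31.1080 / (2 × 87.9420)) = 2·arctan(0.17687) ≈ 20.0600°.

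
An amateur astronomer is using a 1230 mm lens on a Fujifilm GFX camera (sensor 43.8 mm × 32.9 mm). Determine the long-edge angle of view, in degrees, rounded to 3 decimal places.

2.040°

Angle of view α = 2·arctan(w/2f) with w = 43.8 mm and f = 1230 mm.
w/2f = 0.01780; arctan(0.01780) ≈ 1.0200°, so α ≈ 2.0401°.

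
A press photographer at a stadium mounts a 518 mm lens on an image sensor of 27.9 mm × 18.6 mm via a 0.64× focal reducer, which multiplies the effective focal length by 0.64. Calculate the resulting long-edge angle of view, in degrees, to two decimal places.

Effective focal length f = 518 × 0.64 = 331.52 mm.
α = 2·arctan(27.9 / (2 × 331.52)) = 2·arctan(0.04208) ≈ 4.8190°.

4.82°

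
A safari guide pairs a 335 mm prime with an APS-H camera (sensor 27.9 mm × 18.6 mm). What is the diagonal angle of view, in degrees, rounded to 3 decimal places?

5.730°

Sensor diagonal = √(27.9² + 18.6²) = √1124.3700 ≈ 33.5316 mm.
Angle of view α = 2·arctan(d/2f) with d = 33.5316 mm and f = 335 mm.
d/2f = 0.05005; arctan(0.05005) ≈ 2.8651°, so α ≈ 5.7302°.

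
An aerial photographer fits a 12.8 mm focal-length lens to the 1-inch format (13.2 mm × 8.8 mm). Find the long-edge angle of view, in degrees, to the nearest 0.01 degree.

54.55°

Angle of view α = 2·arctan(w/2f) with w = 13.2 mm and f = 12.8 mm.
w/2f = 0.51562; arctan(0.51562) ≈ 27.2768°, so α ≈ 54.5535°.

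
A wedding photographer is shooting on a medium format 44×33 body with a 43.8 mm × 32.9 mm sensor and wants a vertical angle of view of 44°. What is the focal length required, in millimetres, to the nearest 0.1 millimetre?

From α = 2·arctan(h/2f) we get f = h / (2·tan(α/2)).
With h = 32.9 mm and α/2 = 22°, tan(α/2) ≈ 0.40403, so f ≈ 32.9 / 0.80805 ≈ 40.7152 mm.

40.7 mm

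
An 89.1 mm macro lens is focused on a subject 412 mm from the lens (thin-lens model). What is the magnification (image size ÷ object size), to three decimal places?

Thin lens: 1/f = 1/dₒ + 1/dᵢ → 1/dᵢ = 1/89.1 − 1/412 = 0.0087962 mm⁻¹, so dᵢ ≈ 113.6860 mm.
Magnification m = dᵢ/dₒ = 113.6860/412 ≈ 0.27594.

0.276×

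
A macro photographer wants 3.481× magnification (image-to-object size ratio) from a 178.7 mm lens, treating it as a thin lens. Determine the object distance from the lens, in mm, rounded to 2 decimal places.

With m = dᵢ/dₒ and 1/f = 1/dₒ + 1/dᵢ, substituting dᵢ = m·dₒ gives 1/f = (1 + 1/m)/dₒ, hence dₒ = f·(1 + 1/m).
dₒ = 178.7 × (1 + 1/3.481) = 178.7 × 1.28727 ≈ 230.036 mm.

230.04 mm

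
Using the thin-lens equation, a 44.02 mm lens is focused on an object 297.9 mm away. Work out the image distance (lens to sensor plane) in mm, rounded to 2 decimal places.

1/dᵢ = 1/f − 1/dₒ = 1/44.02 − 1/297.9 = 0.0193601 mm⁻¹.
dᵢ = 1/0.0193601 ≈ 51.6526 mm.

51.65 mm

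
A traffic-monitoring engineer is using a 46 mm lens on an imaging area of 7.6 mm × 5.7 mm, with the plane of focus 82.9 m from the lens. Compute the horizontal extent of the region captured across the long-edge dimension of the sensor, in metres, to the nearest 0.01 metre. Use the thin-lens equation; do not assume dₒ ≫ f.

13.69 m

dₒ: 82.9 m = 82900 mm.
Similar triangles through the lens centre give W/dₒ = w/dᵢ; with 1/f = 1/dₒ + 1/dᵢ this gives W = w·(dₒ − f)/f.
W = 7.6 mm × (82900 − 46) / 46 = 7.6 × 1801.1739 ≈ 13688.922 mm = 13.6889 m.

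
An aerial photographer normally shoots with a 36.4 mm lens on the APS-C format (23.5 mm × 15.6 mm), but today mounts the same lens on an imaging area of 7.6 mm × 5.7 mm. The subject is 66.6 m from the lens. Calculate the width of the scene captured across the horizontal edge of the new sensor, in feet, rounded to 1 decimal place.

45.6 ft

The focal length stays 36.4 mm; the relevant sensor dimension is now w = 7.6 mm. Object distance dₒ = 66.6 m = 66600 mm.
Thin-lens field width W = w·(dₒ − f)/f = 7.6 × (66600 − 36.4)/36.4 ≈ 13897.895 mm = 13897.895/304.8 ft = 45.5968 ft.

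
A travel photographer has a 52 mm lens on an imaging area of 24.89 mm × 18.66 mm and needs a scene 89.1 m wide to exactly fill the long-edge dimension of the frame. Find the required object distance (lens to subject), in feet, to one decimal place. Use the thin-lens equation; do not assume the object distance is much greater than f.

W: 89.1 m = 89100 mm.
Magnification m = w/W = dᵢ/dₒ; combined with 1/f = 1/dₒ + 1/dᵢ this gives dₒ = f·(1 + W/w).
dₒ = 52 mm × (1 + 89100/24.89) = 52 × 3580.7509 ≈ 186199.047 mm = 186199.047/304.8 ft = 610.889 ft.

610.9 ft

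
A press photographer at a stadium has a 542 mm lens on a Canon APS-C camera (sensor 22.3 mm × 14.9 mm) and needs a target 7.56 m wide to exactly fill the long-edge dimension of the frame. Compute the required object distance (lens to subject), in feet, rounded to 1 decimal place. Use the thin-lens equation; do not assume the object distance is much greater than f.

W: 7.56 m = 7560 mm.
Magnification m = w/W = dᵢ/dₒ; combined with 1/f = 1/dₒ + 1/dᵢ this gives dₒ = f·(1 + W/w).
dₒ = 542 mm × (1 + 7560/22.3) = 542 × 340.0135 ≈ 184287.291 mm = 184287.291/304.8 ft = 604.617 ft.

604.6 ft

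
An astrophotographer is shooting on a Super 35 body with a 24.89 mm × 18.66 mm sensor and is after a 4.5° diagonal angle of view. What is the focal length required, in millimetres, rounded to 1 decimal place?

Sensor diagonal = √(24.89² + 18.66²) = √967.7077 ≈ 31.1080 mm.
From α = 2·arctan(d/2f) we get f = d / (2·tan(α/2)).
With d = 31.1080 mm and α/2 = 2.25°, tan(α/2) ≈ 0.03929, so f ≈ 31.1080 / 0.07858 ≈ 395.8757 mm.

395.9 mm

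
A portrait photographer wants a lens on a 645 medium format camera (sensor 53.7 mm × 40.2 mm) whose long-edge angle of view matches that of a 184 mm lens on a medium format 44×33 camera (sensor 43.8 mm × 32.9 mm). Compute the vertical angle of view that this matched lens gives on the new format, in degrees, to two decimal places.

10.18°

Equal long-edge AOV ⇒ f₂ = f₁ · 53.7/43.8 = 184 × 1.22603 ≈ 225.5890 mm.
Vertical AOV on the new format = 2·arctan(40.2 / (2 × 225.5890)) = 2·arctan(0.08910) ≈ 10.1832°.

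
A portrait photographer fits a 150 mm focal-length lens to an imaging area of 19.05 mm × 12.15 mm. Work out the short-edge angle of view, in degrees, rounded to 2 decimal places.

Angle of view α = 2·arctan(h/2f) with h = 12.15 mm and f = 150 mm.
h/2f = 0.04050; arctan(0.04050) ≈ 2.3192°, so α ≈ 4.6384°.

4.64°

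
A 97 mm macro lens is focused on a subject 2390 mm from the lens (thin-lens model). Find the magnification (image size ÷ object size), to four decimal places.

Thin lens: 1/f = 1/dₒ + 1/dᵢ → 1/dᵢ = 1/97 − 1/2390 = 0.0098909 mm⁻¹, so dᵢ ≈ 101.1034 mm.
Magnification m = dᵢ/dₒ = 101.1034/2390 ≈ 0.04230.

0.0423×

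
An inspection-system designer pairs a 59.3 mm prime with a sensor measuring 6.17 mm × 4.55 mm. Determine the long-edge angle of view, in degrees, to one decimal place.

Angle of view α = 2·arctan(w/2f) with w = 6.17 mm and f = 59.3 mm.
w/2f = 0.05202; arctan(0.05202) ≈ 2.9780°, so α ≈ 5.9561°.

6.0°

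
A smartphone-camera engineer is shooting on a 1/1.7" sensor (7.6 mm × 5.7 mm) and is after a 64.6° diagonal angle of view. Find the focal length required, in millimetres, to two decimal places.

7.51 mm

Sensor diagonal = √(7.6² + 5.7²) = √90.2500 ≈ 9.5000 mm.
From α = 2·arctan(d/2f) we get f = d / (2·tan(α/2)).
With d = 9.5000 mm and α/2 = 32.3°, tan(α/2) ≈ 0.63217, so f ≈ 9.5000 / 1.26435 ≈ 7.5138 mm.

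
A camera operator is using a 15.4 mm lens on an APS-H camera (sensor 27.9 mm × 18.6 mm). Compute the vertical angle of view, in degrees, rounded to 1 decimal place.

62.3°

Angle of view α = 2·arctan(h/2f) with h = 18.6 mm and f = 15.4 mm.
h/2f = 0.60390; arctan(0.60390) ≈ 31.1276°, so α ≈ 62.2552°.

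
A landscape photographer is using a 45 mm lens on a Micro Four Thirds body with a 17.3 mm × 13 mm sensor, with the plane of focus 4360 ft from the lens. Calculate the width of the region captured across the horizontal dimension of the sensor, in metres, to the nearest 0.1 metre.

510.9 m

dₒ: 4360 ft × 304.8 mm/ft = 1328927.96 mm.
Similar triangles through the lens centre give W/dₒ = w/dᵢ; with 1/f = 1/dₒ + 1/dᵢ this gives W = w·(dₒ − f)/f.
W = 17.3 mm × (1.32893e+06 − 45) / 45 = 17.3 × 29530.7324 ≈ 510881.670 mm = 510.882 m.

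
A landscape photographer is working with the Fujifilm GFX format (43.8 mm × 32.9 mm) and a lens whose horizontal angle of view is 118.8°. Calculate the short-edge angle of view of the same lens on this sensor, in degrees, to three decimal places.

From the horizontal AOV: f = 43.8 / (2·tan(59.4°)) = 43.8 / 3.38182 ≈ 12.9516 mm.
Short-edge AOV = 2·arctan(32.9 / (2 × 12.9516)) = 2·arctan(1.27011) ≈ 103.5710°.

103.571°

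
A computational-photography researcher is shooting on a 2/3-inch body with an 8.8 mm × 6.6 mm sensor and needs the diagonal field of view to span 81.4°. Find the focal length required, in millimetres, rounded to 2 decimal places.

6.39 mm

Sensor diagonal = √(8.8² + 6.6²) = √121.0000 ≈ 11.0000 mm.
From α = 2·arctan(d/2f) we get f = d / (2·tan(α/2)).
With d = 11.0000 mm and α/2 = 40.7°, tan(α/2) ≈ 0.86014, so f ≈ 11.0000 / 1.72027 ≈ 6.3943 mm.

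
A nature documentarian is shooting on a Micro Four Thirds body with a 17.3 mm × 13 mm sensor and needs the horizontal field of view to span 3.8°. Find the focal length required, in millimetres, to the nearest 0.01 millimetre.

From α = 2·arctan(w/2f) we get f = w / (2·tan(α/2)).
With w = 17.3 mm and α/2 = 1.9°, tan(α/2) ≈ 0.03317, so f ≈ 17.3 / 0.06635 ≈ 260.7510 mm.

260.75 mm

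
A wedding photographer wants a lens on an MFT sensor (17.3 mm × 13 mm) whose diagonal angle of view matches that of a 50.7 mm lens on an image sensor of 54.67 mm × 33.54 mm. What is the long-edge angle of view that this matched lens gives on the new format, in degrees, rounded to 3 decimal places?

53.649°

Sensor diagonal = √(54.67² + 33.54²) = √4113.7405 ≈ 64.1384 mm.
Sensor diagonal = √(17.3² + 13²) = √468.2900 ≈ 21.6400 mm.
Equal diagonal AOV ⇒ f₂ = f₁ · 21.6400/64.1384 = 50.7 × 0.33740 ≈ 17.1059 mm.
Long-edge AOV on the new format = 2·arctan(17.3 / (2 × 17.1059)) = 2·arctan(0.50567) ≈ 53.6489°.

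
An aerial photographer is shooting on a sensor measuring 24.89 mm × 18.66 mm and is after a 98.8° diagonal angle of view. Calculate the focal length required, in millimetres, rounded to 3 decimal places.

13.331 mm

Sensor diagonal = √(24.89² + 18.66²) = √967.7077 ≈ 31.1080 mm.
From α = 2·arctan(d/2f) we get f = d / (2·tan(α/2)).
With d = 31.1080 mm and α/2 = 49.4°, tan(α/2) ≈ 1.16672, so f ≈ 31.1080 / 2.33344 ≈ 13.3314 mm.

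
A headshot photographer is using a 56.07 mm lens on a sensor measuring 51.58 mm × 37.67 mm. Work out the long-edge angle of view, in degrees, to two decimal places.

Angle of view α = 2·arctan(w/2f) with w = 51.58 mm and f = 56.07 mm.
w/2f = 0.45996; arctan(0.45996) ≈ 24.7006°, so α ≈ 49.4011°.

49.40°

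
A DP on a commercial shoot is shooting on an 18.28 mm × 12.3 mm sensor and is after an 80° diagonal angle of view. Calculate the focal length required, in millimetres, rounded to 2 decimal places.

13.13 mm

Sensor diagonal = √(18.28² + 12.3²) = √485.4484 ≈ 22.0329 mm.
From α = 2·arctan(d/2f) we get f = d / (2·tan(α/2)).
With d = 22.0329 mm and α/2 = 40°, tan(α/2) ≈ 0.83910, so f ≈ 22.0329 / 1.67820 ≈ 13.1289 mm.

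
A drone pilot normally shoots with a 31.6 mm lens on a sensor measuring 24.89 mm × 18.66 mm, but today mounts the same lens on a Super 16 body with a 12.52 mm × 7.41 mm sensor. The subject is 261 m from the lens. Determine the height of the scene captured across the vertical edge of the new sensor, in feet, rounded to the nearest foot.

The focal length stays 31.6 mm; the relevant sensor dimension is now h = 7.41 mm. Object distance dₒ = 261 m = 261000 mm.
Thin-lens field height W = h·(dₒ − f)/f = 7.41 × (261000 − 31.6)/31.6 ≈ 61195.438 mm = 61195.438/304.8 ft = 200.772 ft.

201 ft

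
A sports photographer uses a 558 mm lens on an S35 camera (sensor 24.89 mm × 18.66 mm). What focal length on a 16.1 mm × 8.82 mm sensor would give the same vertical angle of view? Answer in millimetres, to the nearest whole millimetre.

Equal angle of view means equal height/f ratio, so f₂ = f₁ · (height₂/height₁) = 558 × 8.82/18.66.
f₂ = 558 × 0.47267 ≈ 263.749 mm.

264 mm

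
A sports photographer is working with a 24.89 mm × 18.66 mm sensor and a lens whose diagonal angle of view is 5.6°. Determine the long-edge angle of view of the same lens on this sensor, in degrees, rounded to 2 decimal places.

4.48°

Sensor diagonal = √(24.89² + 18.66²) = √967.7077 ≈ 31.1080 mm.
From the diagonal AOV: f = 31.1080 / (2·tan(2.8°)) = 31.1080 / 0.09782 ≈ 318.0247 mm.
Long-edge AOV = 2·arctan(24.89 / (2 × 318.0247)) = 2·arctan(0.03913) ≈ 4.4819°.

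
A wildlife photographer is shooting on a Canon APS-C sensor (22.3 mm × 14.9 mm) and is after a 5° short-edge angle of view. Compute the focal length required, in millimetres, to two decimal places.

From α = 2·arctan(h/2f) we get f = h / (2·tan(α/2)).
With h = 14.9 mm and α/2 = 2.5°, tan(α/2) ≈ 0.04366, so f ≈ 14.9 / 0.08732 ≈ 170.6331 mm.

170.63 mm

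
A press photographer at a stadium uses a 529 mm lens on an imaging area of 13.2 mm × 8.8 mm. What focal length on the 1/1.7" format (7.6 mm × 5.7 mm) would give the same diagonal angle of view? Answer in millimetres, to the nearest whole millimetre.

Sensor diagonal = √(13.2² + 8.8²) = √251.6800 ≈ 15.8644 mm.
Sensor diagonal = √(7.6² + 5.7²) = √90.2500 ≈ 9.5000 mm.
Equal angle of view means equal diagonal/f ratio, so f₂ = f₁ · (diagonal₂/diagonal₁) = 529 × 9.5000/15.8644.
f₂ = 529 × 0.59882 ≈ 316.778 mm.

317 mm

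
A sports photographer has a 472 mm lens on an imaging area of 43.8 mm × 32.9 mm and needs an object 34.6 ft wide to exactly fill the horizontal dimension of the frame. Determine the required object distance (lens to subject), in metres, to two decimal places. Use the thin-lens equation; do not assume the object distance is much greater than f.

114.12 m

W: 34.6 ft × 304.8 mm/ft = 10546.08 mm.
Magnification m = w/W = dᵢ/dₒ; combined with 1/f = 1/dₒ + 1/dᵢ this gives dₒ = f·(1 + W/w).
dₒ = 472 mm × (1 + 10546.1/43.8) = 472 × 241.7781 ≈ 114119.251 mm = 114.119 m.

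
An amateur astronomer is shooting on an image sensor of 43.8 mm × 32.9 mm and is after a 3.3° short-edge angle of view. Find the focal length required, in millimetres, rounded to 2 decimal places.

571.06 mm

From α = 2·arctan(h/2f) we get f = h / (2·tan(α/2)).
With h = 32.9 mm and α/2 = 1.65°, tan(α/2) ≈ 0.02881, so f ≈ 32.9 / 0.05761 ≈ 571.0636 mm.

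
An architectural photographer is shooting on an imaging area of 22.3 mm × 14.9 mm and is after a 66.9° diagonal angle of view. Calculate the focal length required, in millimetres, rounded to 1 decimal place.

Sensor diagonal = √(22.3² + 14.9²) = √719.3000 ≈ 26.8198 mm.
From α = 2·arctan(d/2f) we get f = d / (2·tan(α/2)).
With d = 26.8198 mm and α/2 = 33.45°, tan(α/2) ≈ 0.66063, so f ≈ 26.8198 / 1.32126 ≈ 20.2986 mm.

20.3 mm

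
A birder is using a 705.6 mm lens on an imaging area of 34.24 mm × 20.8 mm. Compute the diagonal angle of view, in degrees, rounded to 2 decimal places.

Sensor diagonal = √(34.24² + 20.8²) = √1605.0176 ≈ 40.0627 mm.
Angle of view α = 2·arctan(d/2f) with d = 40.0627 mm and f = 705.6 mm.
d/2f = 0.02839; arctan(0.02839) ≈ 1.6261°, so α ≈ 3.2523°.

3.25°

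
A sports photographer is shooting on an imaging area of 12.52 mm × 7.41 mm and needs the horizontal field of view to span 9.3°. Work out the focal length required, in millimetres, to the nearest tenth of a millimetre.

From α = 2·arctan(w/2f) we get f = w / (2·tan(α/2)).
With w = 12.52 mm and α/2 = 4.65°, tan(α/2) ≈ 0.08134, so f ≈ 12.52 / 0.16267 ≈ 76.9642 mm.

77.0 mm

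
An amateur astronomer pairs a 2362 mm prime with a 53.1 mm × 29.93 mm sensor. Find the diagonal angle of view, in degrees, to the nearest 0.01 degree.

1.48°

Sensor diagonal = √(53.1² + 29.93²) = √3715.4149 ≈ 60.9542 mm.
Angle of view α = 2·arctan(d/2f) with d = 60.9542 mm and f = 2362 mm.
d/2f = 0.01290; arctan(0.01290) ≈ 0.7393°, so α ≈ 1.4785°.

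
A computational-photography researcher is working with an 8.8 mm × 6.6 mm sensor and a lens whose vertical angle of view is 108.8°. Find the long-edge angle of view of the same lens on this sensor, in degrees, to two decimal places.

From the vertical AOV: f = 6.6 / (2·tan(54.4°)) = 6.6 / 2.79357 ≈ 2.3626 mm.
Long-edge AOV = 2·arctan(8.8 / (2 × 2.3626)) = 2·arctan(1.86238) ≈ 123.5331°.

123.53°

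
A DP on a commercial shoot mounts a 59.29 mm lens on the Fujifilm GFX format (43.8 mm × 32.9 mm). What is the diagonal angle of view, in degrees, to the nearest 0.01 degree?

49.59°

Sensor diagonal = √(43.8² + 32.9²) = √3000.8500 ≈ 54.7800 mm.
Angle of view α = 2·arctan(d/2f) with d = 54.7800 mm and f = 59.29 mm.
d/2f = 0.46197; arctan(0.46197) ≈ 24.7954°, so α ≈ 49.5907°.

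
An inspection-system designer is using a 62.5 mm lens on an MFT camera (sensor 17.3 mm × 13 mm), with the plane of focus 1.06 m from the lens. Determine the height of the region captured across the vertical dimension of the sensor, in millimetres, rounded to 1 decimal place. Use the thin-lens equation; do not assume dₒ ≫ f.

dₒ: 1.06 m = 1060 mm.
Similar triangles through the lens centre give W/dₒ = h/dᵢ; with 1/f = 1/dₒ + 1/dᵢ this gives W = h·(dₒ − f)/f.
W = 13 mm × (1060 − 62.5) / 62.5 = 13 × 15.9600 ≈ 207.480 mm.

207.5 mm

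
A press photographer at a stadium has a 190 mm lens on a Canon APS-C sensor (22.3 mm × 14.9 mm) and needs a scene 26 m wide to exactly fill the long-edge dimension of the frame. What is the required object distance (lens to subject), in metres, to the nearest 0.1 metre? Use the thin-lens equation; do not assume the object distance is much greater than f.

W: 26 m = 26000 mm.
Magnification m = w/W = dᵢ/dₒ; combined with 1/f = 1/dₒ + 1/dᵢ this gives dₒ = f·(1 + W/w).
dₒ = 190 mm × (1 + 26000/22.3) = 190 × 1166.9193 ≈ 221714.664 mm = 221.715 m.

221.7 m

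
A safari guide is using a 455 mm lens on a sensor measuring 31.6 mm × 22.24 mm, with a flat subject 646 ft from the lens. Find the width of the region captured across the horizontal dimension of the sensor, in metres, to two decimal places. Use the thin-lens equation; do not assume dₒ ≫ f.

dₒ: 646 ft × 304.8 mm/ft = 196900.79 mm.
Similar triangles through the lens centre give W/dₒ = w/dᵢ; with 1/f = 1/dₒ + 1/dᵢ this gives W = w·(dₒ − f)/f.
W = 31.6 mm × (196901 − 455) / 455 = 31.6 × 431.7490 ≈ 13643.268 mm = 13.6433 m.

13.64 m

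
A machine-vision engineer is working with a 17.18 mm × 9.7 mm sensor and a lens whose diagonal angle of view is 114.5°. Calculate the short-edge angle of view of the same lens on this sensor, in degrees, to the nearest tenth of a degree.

Sensor diagonal = √(17.18² + 9.7²) = √389.2424 ≈ 19.7292 mm.
From the diagonal AOV: f = 19.7292 / (2·tan(57.25°)) = 19.7292 / 3.10935 ≈ 6.3451 mm.
Short-edge AOV = 2·arctan(9.7 / (2 × 6.3451)) = 2·arctan(0.76437) ≈ 74.7861°.

74.8°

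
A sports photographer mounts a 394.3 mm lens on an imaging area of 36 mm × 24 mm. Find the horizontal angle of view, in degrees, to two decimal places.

5.23°

Angle of view α = 2·arctan(w/2f) with w = 36 mm and f = 394.3 mm.
w/2f = 0.04565; arctan(0.04565) ≈ 2.6138°, so α ≈ 5.2275°.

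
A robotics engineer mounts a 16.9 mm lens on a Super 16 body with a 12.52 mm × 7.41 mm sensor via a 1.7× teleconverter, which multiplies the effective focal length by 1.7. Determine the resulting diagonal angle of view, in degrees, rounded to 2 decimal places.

28.42°

Effective focal length f = 16.9 × 1.7 = 28.73 mm.
Sensor diagonal = √(12.52² + 7.41²) = √211.6585 ≈ 14.5485 mm.
α = 2·arctan(14.548 / (2 × 28.73)) = 2·arctan(0.25319) ≈ 28.4166°.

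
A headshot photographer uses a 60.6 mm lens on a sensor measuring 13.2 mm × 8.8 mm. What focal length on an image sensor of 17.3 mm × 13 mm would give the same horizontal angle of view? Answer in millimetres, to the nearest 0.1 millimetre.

79.4 mm

Equal angle of view means equal width/f ratio, so f₂ = f₁ · (width₂/width₁) = 60.6 × 17.3/13.2.
f₂ = 60.6 × 1.31061 ≈ 79.423 mm.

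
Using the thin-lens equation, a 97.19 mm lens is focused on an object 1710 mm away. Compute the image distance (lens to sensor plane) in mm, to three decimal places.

1/dᵢ = 1/f − 1/dₒ = 1/97.19 − 1/1710 = 0.0097043 mm⁻¹.
dᵢ = 1/0.0097043 ≈ 103.0468 mm.

103.047 mm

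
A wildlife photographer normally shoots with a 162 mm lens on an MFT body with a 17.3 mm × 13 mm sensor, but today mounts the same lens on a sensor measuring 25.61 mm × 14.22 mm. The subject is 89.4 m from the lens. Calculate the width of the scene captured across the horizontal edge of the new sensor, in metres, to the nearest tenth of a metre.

The focal length stays 162 mm; the relevant sensor dimension is now w = 25.61 mm. Object distance dₒ = 89.4 m = 89400 mm.
Thin-lens field width W = w·(dₒ − f)/f = 25.61 × (89400 − 162)/162 ≈ 14107.316 mm = 14.1073 m.

14.1 m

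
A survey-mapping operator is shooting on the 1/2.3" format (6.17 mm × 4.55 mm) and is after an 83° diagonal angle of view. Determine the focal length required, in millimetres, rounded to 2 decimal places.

4.33 mm

Sensor diagonal = √(6.17² + 4.55²) = √58.7714 ≈ 7.6663 mm.
From α = 2·arctan(d/2f) we get f = d / (2·tan(α/2)).
With d = 7.6663 mm and α/2 = 41.5°, tan(α/2) ≈ 0.88473, so f ≈ 7.6663 / 1.76945 ≈ 4.3326 mm.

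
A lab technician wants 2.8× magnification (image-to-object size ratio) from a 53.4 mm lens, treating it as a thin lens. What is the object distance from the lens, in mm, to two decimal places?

72.47 mm

With m = dᵢ/dₒ and 1/f = 1/dₒ + 1/dᵢ, substituting dᵢ = m·dₒ gives 1/f = (1 + 1/m)/dₒ, hence dₒ = f·(1 + 1/m).
dₒ = 53.4 × (1 + 1/2.8) = 53.4 × 1.35714 ≈ 72.471 mm.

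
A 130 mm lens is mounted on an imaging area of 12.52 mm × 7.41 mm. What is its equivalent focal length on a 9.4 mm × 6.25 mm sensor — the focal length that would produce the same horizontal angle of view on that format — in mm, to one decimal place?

Equal angle of view means equal width/f ratio, so f₂ = f₁ · (width₂/width₁) = 130 × 9.4/12.52.
f₂ = 130 × 0.75080 ≈ 97.604 mm.

97.6 mm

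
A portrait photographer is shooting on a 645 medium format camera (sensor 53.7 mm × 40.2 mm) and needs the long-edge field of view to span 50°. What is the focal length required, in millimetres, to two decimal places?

From α = 2·arctan(w/2f) we get f = w / (2·tan(α/2)).
With w = 53.7 mm and α/2 = 25°, tan(α/2) ≈ 0.46631, so f ≈ 53.7 / 0.93262 ≈ 57.5800 mm.

57.58 mm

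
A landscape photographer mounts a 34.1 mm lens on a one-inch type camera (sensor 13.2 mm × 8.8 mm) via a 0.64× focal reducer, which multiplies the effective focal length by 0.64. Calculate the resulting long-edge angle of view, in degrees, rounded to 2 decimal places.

33.65°

Effective focal length f = 34.1 × 0.64 = 21.824 mm.
α = 2·arctan(13.2 / (2 × 21.824)) = 2·arctan(0.30242) ≈ 33.6527°.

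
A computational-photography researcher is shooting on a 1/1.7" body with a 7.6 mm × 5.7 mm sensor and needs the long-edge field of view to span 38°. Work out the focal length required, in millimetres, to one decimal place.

11.0 mm

From α = 2·arctan(w/2f) we get f = w / (2·tan(α/2)).
With w = 7.6 mm and α/2 = 19°, tan(α/2) ≈ 0.34433, so f ≈ 7.6 / 0.68866 ≈ 11.0360 mm.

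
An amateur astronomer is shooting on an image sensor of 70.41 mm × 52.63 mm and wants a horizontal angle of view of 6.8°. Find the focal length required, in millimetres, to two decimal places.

From α = 2·arctan(w/2f) we get f = w / (2·tan(α/2)).
With w = 70.41 mm and α/2 = 3.4°, tan(α/2) ≈ 0.05941, so f ≈ 70.41 / 0.11882 ≈ 592.5676 mm.

592.57 mm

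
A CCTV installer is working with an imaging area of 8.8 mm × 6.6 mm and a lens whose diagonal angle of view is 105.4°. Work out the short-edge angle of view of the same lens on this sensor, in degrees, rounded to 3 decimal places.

76.449°

Sensor diagonal = √(8.8² + 6.6²) = √121.0000 ≈ 11.0000 mm.
From the diagonal AOV: f = 11.0000 / (2·tan(52.7°)) = 11.0000 / 2.62538 ≈ 4.1899 mm.
Short-edge AOV = 2·arctan(6.6 / (2 × 4.1899)) = 2·arctan(0.78761) ≈ 76.4488°.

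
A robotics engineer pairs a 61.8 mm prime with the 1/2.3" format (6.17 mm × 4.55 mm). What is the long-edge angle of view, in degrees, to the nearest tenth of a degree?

Angle of view α = 2·arctan(w/2f) with w = 6.17 mm and f = 61.8 mm.
w/2f = 0.04992; arctan(0.04992) ≈ 2.8578°, so α ≈ 5.7156°.

5.7°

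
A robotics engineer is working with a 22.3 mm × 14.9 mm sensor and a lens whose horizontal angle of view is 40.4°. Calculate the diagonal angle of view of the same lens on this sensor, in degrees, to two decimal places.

From the horizontal AOV: f = 22.3 / (2·tan(20.2°)) = 22.3 / 0.73586 ≈ 30.3048 mm.
Sensor diagonal = √(22.3² + 14.9²) = √719.3000 ≈ 26.8198 mm.
Diagonal AOV = 2·arctan(26.8198 / (2 × 30.3048)) = 2·arctan(0.44250) ≈ 47.7388°.

47.74°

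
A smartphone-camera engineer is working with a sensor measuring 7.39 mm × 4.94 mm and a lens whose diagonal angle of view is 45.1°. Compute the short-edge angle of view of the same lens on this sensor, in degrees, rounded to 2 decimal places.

25.99°

Sensor diagonal = √(7.39² + 4.94²) = √79.0157 ≈ 8.8891 mm.
From the diagonal AOV: f = 8.8891 / (2·tan(22.55°)) = 8.8891 / 0.83047 ≈ 10.7036 mm.
Short-edge AOV = 2·arctan(4.94 / (2 × 10.7036)) = 2·arctan(0.23076) ≈ 25.9885°.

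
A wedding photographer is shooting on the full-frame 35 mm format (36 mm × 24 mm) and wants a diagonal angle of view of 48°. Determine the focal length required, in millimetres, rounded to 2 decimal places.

48.59 mm

Sensor diagonal = √(36² + 24²) = √1872.0000 ≈ 43.2666 mm.
From α = 2·arctan(d/2f) we get f = d / (2·tan(α/2)).
With d = 43.2666 mm and α/2 = 24°, tan(α/2) ≈ 0.44523, so f ≈ 43.2666 / 0.89046 ≈ 48.5892 mm.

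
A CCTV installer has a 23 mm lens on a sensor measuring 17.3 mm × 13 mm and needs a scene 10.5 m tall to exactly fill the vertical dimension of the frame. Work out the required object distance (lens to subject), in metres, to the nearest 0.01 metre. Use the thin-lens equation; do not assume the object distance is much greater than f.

18.60 m

W: 10.5 m = 10500 mm.
Magnification m = h/W = dᵢ/dₒ; combined with 1/f = 1/dₒ + 1/dᵢ this gives dₒ = f·(1 + W/h).
dₒ = 23 mm × (1 + 10500/13) = 23 × 808.6923 ≈ 18599.923 mm = 18.5999 m.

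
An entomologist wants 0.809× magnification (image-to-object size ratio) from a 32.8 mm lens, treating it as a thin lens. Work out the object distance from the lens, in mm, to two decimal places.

73.34 mm

With m = dᵢ/dₒ and 1/f = 1/dₒ + 1/dᵢ, substituting dᵢ = m·dₒ gives 1/f = (1 + 1/m)/dₒ, hence dₒ = f·(1 + 1/m).
dₒ = 32.8 × (1 + 1/0.809) = 32.8 × 2.23609 ≈ 73.344 mm.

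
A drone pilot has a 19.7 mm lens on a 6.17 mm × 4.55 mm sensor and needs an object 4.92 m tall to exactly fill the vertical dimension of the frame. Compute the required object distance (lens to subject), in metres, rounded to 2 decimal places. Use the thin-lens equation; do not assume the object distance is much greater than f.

W: 4.92 m = 4920 mm.
Magnification m = h/W = dᵢ/dₒ; combined with 1/f = 1/dₒ + 1/dᵢ this gives dₒ = f·(1 + W/h).
dₒ = 19.7 mm × (1 + 4920/4.55) = 19.7 × 1082.3187 ≈ 21321.678 mm = 21.3217 m.

21.32 m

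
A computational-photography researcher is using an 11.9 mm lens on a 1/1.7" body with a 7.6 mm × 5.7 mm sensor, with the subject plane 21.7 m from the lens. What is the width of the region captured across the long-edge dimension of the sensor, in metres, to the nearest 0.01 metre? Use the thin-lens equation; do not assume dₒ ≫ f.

13.85 m

dₒ: 21.7 m = 21700 mm.
Similar triangles through the lens centre give W/dₒ = w/dᵢ; with 1/f = 1/dₒ + 1/dᵢ this gives W = w·(dₒ − f)/f.
W = 7.6 mm × (21700 − 11.9) / 11.9 = 7.6 × 1822.5294 ≈ 13851.224 mm = 13.8512 m.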